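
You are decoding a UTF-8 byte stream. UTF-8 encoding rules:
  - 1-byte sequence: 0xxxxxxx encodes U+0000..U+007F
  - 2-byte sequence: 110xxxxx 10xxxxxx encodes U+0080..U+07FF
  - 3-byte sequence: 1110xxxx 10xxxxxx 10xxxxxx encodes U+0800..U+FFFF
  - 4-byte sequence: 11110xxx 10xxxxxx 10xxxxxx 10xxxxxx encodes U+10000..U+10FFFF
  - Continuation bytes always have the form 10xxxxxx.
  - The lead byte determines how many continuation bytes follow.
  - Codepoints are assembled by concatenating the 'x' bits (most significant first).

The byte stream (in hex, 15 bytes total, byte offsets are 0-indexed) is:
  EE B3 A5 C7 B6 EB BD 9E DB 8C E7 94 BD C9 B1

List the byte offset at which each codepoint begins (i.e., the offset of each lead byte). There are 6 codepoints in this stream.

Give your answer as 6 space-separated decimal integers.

Byte[0]=EE: 3-byte lead, need 2 cont bytes. acc=0xE
Byte[1]=B3: continuation. acc=(acc<<6)|0x33=0x3B3
Byte[2]=A5: continuation. acc=(acc<<6)|0x25=0xECE5
Completed: cp=U+ECE5 (starts at byte 0)
Byte[3]=C7: 2-byte lead, need 1 cont bytes. acc=0x7
Byte[4]=B6: continuation. acc=(acc<<6)|0x36=0x1F6
Completed: cp=U+01F6 (starts at byte 3)
Byte[5]=EB: 3-byte lead, need 2 cont bytes. acc=0xB
Byte[6]=BD: continuation. acc=(acc<<6)|0x3D=0x2FD
Byte[7]=9E: continuation. acc=(acc<<6)|0x1E=0xBF5E
Completed: cp=U+BF5E (starts at byte 5)
Byte[8]=DB: 2-byte lead, need 1 cont bytes. acc=0x1B
Byte[9]=8C: continuation. acc=(acc<<6)|0x0C=0x6CC
Completed: cp=U+06CC (starts at byte 8)
Byte[10]=E7: 3-byte lead, need 2 cont bytes. acc=0x7
Byte[11]=94: continuation. acc=(acc<<6)|0x14=0x1D4
Byte[12]=BD: continuation. acc=(acc<<6)|0x3D=0x753D
Completed: cp=U+753D (starts at byte 10)
Byte[13]=C9: 2-byte lead, need 1 cont bytes. acc=0x9
Byte[14]=B1: continuation. acc=(acc<<6)|0x31=0x271
Completed: cp=U+0271 (starts at byte 13)

Answer: 0 3 5 8 10 13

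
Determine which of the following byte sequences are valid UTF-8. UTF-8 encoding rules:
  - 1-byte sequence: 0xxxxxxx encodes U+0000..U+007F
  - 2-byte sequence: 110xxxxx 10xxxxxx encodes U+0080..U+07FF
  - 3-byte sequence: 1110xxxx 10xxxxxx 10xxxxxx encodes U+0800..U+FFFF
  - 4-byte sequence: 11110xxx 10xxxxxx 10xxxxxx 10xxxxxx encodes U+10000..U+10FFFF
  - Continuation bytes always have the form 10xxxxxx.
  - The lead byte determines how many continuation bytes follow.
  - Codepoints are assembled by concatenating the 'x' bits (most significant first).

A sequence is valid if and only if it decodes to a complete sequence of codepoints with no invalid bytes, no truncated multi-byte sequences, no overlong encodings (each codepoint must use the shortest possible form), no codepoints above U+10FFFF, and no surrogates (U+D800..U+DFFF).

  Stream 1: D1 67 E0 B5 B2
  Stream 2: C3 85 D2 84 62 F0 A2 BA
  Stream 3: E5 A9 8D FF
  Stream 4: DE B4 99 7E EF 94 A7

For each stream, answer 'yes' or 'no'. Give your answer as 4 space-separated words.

Answer: no no no no

Derivation:
Stream 1: error at byte offset 1. INVALID
Stream 2: error at byte offset 8. INVALID
Stream 3: error at byte offset 3. INVALID
Stream 4: error at byte offset 2. INVALID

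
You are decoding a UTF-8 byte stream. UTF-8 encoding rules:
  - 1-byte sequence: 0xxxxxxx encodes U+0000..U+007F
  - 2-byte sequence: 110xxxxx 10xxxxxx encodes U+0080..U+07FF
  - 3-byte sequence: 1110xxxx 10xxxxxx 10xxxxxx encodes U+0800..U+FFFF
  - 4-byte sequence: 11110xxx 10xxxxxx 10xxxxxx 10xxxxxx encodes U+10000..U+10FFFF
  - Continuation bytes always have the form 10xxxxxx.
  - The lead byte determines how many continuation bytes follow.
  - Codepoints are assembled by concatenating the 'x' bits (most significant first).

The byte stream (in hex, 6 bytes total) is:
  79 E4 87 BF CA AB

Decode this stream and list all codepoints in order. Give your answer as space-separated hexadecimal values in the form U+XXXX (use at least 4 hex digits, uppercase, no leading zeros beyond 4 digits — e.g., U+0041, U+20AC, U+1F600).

Byte[0]=79: 1-byte ASCII. cp=U+0079
Byte[1]=E4: 3-byte lead, need 2 cont bytes. acc=0x4
Byte[2]=87: continuation. acc=(acc<<6)|0x07=0x107
Byte[3]=BF: continuation. acc=(acc<<6)|0x3F=0x41FF
Completed: cp=U+41FF (starts at byte 1)
Byte[4]=CA: 2-byte lead, need 1 cont bytes. acc=0xA
Byte[5]=AB: continuation. acc=(acc<<6)|0x2B=0x2AB
Completed: cp=U+02AB (starts at byte 4)

Answer: U+0079 U+41FF U+02AB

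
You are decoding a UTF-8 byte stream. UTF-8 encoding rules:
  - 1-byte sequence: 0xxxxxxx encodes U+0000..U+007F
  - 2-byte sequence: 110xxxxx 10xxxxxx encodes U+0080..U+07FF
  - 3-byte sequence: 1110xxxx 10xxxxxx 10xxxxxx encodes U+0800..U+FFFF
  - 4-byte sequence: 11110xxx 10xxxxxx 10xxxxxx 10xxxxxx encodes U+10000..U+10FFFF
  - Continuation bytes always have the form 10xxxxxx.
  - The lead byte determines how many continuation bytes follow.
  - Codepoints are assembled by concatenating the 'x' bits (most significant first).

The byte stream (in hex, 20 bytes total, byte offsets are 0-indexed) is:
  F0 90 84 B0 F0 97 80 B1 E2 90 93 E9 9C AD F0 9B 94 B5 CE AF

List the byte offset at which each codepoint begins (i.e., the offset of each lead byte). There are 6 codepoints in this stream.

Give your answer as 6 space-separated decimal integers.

Byte[0]=F0: 4-byte lead, need 3 cont bytes. acc=0x0
Byte[1]=90: continuation. acc=(acc<<6)|0x10=0x10
Byte[2]=84: continuation. acc=(acc<<6)|0x04=0x404
Byte[3]=B0: continuation. acc=(acc<<6)|0x30=0x10130
Completed: cp=U+10130 (starts at byte 0)
Byte[4]=F0: 4-byte lead, need 3 cont bytes. acc=0x0
Byte[5]=97: continuation. acc=(acc<<6)|0x17=0x17
Byte[6]=80: continuation. acc=(acc<<6)|0x00=0x5C0
Byte[7]=B1: continuation. acc=(acc<<6)|0x31=0x17031
Completed: cp=U+17031 (starts at byte 4)
Byte[8]=E2: 3-byte lead, need 2 cont bytes. acc=0x2
Byte[9]=90: continuation. acc=(acc<<6)|0x10=0x90
Byte[10]=93: continuation. acc=(acc<<6)|0x13=0x2413
Completed: cp=U+2413 (starts at byte 8)
Byte[11]=E9: 3-byte lead, need 2 cont bytes. acc=0x9
Byte[12]=9C: continuation. acc=(acc<<6)|0x1C=0x25C
Byte[13]=AD: continuation. acc=(acc<<6)|0x2D=0x972D
Completed: cp=U+972D (starts at byte 11)
Byte[14]=F0: 4-byte lead, need 3 cont bytes. acc=0x0
Byte[15]=9B: continuation. acc=(acc<<6)|0x1B=0x1B
Byte[16]=94: continuation. acc=(acc<<6)|0x14=0x6D4
Byte[17]=B5: continuation. acc=(acc<<6)|0x35=0x1B535
Completed: cp=U+1B535 (starts at byte 14)
Byte[18]=CE: 2-byte lead, need 1 cont bytes. acc=0xE
Byte[19]=AF: continuation. acc=(acc<<6)|0x2F=0x3AF
Completed: cp=U+03AF (starts at byte 18)

Answer: 0 4 8 11 14 18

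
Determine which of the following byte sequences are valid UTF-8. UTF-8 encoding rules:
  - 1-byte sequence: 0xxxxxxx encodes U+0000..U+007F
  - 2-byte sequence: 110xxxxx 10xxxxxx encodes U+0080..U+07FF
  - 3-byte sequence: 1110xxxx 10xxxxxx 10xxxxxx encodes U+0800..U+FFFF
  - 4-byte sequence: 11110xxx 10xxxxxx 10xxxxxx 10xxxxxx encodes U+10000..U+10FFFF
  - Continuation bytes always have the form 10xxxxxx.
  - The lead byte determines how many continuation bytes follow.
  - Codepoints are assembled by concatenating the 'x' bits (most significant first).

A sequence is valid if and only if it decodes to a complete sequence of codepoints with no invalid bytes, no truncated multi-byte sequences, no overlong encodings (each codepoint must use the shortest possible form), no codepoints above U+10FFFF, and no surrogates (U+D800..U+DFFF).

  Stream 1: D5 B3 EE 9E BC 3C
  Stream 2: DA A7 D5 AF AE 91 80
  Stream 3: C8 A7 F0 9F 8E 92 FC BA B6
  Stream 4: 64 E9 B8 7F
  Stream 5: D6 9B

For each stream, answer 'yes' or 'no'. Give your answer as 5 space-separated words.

Stream 1: decodes cleanly. VALID
Stream 2: error at byte offset 4. INVALID
Stream 3: error at byte offset 6. INVALID
Stream 4: error at byte offset 3. INVALID
Stream 5: decodes cleanly. VALID

Answer: yes no no no yes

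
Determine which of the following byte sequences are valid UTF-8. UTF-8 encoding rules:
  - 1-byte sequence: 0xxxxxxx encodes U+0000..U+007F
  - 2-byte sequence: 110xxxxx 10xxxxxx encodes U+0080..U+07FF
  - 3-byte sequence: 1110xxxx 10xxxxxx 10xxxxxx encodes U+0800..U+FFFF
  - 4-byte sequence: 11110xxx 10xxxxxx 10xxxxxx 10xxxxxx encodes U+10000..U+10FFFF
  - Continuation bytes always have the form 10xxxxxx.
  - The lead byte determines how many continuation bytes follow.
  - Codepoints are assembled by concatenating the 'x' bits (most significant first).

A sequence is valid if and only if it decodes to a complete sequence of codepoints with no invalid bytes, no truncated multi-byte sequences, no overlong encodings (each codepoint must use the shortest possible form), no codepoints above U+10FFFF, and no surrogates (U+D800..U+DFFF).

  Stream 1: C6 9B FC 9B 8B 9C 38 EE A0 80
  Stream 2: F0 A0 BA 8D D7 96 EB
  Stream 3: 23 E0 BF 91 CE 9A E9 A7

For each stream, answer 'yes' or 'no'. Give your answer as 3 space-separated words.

Stream 1: error at byte offset 2. INVALID
Stream 2: error at byte offset 7. INVALID
Stream 3: error at byte offset 8. INVALID

Answer: no no no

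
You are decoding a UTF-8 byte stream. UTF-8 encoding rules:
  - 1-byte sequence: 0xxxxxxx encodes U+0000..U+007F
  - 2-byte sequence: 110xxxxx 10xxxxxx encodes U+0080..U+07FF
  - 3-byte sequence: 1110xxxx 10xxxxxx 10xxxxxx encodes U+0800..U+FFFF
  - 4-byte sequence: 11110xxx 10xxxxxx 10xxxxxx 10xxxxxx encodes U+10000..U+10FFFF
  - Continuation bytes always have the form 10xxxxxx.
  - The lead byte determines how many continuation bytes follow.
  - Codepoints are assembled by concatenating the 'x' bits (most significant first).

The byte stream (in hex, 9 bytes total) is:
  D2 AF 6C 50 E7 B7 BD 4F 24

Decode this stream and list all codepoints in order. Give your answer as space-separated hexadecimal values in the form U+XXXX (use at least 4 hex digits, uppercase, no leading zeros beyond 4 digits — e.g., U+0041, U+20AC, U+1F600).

Byte[0]=D2: 2-byte lead, need 1 cont bytes. acc=0x12
Byte[1]=AF: continuation. acc=(acc<<6)|0x2F=0x4AF
Completed: cp=U+04AF (starts at byte 0)
Byte[2]=6C: 1-byte ASCII. cp=U+006C
Byte[3]=50: 1-byte ASCII. cp=U+0050
Byte[4]=E7: 3-byte lead, need 2 cont bytes. acc=0x7
Byte[5]=B7: continuation. acc=(acc<<6)|0x37=0x1F7
Byte[6]=BD: continuation. acc=(acc<<6)|0x3D=0x7DFD
Completed: cp=U+7DFD (starts at byte 4)
Byte[7]=4F: 1-byte ASCII. cp=U+004F
Byte[8]=24: 1-byte ASCII. cp=U+0024

Answer: U+04AF U+006C U+0050 U+7DFD U+004F U+0024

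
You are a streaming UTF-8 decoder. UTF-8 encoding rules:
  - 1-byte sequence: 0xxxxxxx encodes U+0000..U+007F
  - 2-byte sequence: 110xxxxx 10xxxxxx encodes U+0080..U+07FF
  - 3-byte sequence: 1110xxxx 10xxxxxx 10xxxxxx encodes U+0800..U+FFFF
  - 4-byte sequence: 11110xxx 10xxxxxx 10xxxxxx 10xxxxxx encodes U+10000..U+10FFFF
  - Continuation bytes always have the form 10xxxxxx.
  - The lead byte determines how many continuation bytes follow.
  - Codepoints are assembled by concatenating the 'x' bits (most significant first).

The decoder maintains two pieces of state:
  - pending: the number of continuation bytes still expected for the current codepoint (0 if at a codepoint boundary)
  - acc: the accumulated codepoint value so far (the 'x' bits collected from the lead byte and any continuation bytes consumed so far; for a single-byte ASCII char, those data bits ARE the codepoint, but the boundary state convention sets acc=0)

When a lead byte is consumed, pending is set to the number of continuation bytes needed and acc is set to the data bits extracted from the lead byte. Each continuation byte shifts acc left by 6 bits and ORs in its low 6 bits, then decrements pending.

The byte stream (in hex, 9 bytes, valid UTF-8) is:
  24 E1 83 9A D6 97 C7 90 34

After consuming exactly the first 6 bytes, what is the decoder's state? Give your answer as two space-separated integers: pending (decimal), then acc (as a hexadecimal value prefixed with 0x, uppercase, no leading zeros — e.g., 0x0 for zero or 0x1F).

Byte[0]=24: 1-byte. pending=0, acc=0x0
Byte[1]=E1: 3-byte lead. pending=2, acc=0x1
Byte[2]=83: continuation. acc=(acc<<6)|0x03=0x43, pending=1
Byte[3]=9A: continuation. acc=(acc<<6)|0x1A=0x10DA, pending=0
Byte[4]=D6: 2-byte lead. pending=1, acc=0x16
Byte[5]=97: continuation. acc=(acc<<6)|0x17=0x597, pending=0

Answer: 0 0x597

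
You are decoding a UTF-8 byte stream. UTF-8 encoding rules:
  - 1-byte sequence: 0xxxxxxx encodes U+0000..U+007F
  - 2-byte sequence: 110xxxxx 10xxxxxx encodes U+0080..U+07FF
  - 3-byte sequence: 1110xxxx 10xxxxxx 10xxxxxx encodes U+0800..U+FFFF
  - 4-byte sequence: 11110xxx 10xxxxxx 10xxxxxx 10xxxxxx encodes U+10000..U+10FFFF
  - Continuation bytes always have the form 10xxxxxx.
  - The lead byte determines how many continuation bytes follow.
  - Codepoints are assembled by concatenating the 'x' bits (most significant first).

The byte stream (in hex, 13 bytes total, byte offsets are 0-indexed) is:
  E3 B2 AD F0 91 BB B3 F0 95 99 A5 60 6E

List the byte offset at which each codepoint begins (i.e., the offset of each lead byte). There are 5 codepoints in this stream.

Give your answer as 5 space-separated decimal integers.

Answer: 0 3 7 11 12

Derivation:
Byte[0]=E3: 3-byte lead, need 2 cont bytes. acc=0x3
Byte[1]=B2: continuation. acc=(acc<<6)|0x32=0xF2
Byte[2]=AD: continuation. acc=(acc<<6)|0x2D=0x3CAD
Completed: cp=U+3CAD (starts at byte 0)
Byte[3]=F0: 4-byte lead, need 3 cont bytes. acc=0x0
Byte[4]=91: continuation. acc=(acc<<6)|0x11=0x11
Byte[5]=BB: continuation. acc=(acc<<6)|0x3B=0x47B
Byte[6]=B3: continuation. acc=(acc<<6)|0x33=0x11EF3
Completed: cp=U+11EF3 (starts at byte 3)
Byte[7]=F0: 4-byte lead, need 3 cont bytes. acc=0x0
Byte[8]=95: continuation. acc=(acc<<6)|0x15=0x15
Byte[9]=99: continuation. acc=(acc<<6)|0x19=0x559
Byte[10]=A5: continuation. acc=(acc<<6)|0x25=0x15665
Completed: cp=U+15665 (starts at byte 7)
Byte[11]=60: 1-byte ASCII. cp=U+0060
Byte[12]=6E: 1-byte ASCII. cp=U+006E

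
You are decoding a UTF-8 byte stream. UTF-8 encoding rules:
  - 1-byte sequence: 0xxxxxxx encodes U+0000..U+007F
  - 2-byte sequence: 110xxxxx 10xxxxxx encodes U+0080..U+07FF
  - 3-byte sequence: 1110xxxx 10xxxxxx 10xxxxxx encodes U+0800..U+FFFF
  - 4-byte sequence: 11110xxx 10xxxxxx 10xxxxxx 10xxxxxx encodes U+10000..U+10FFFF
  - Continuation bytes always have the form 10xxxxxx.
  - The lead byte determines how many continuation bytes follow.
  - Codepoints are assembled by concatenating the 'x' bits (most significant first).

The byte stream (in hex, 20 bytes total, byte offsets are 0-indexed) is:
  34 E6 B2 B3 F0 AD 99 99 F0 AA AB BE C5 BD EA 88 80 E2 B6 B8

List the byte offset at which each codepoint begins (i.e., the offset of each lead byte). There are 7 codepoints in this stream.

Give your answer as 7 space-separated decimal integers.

Byte[0]=34: 1-byte ASCII. cp=U+0034
Byte[1]=E6: 3-byte lead, need 2 cont bytes. acc=0x6
Byte[2]=B2: continuation. acc=(acc<<6)|0x32=0x1B2
Byte[3]=B3: continuation. acc=(acc<<6)|0x33=0x6CB3
Completed: cp=U+6CB3 (starts at byte 1)
Byte[4]=F0: 4-byte lead, need 3 cont bytes. acc=0x0
Byte[5]=AD: continuation. acc=(acc<<6)|0x2D=0x2D
Byte[6]=99: continuation. acc=(acc<<6)|0x19=0xB59
Byte[7]=99: continuation. acc=(acc<<6)|0x19=0x2D659
Completed: cp=U+2D659 (starts at byte 4)
Byte[8]=F0: 4-byte lead, need 3 cont bytes. acc=0x0
Byte[9]=AA: continuation. acc=(acc<<6)|0x2A=0x2A
Byte[10]=AB: continuation. acc=(acc<<6)|0x2B=0xAAB
Byte[11]=BE: continuation. acc=(acc<<6)|0x3E=0x2AAFE
Completed: cp=U+2AAFE (starts at byte 8)
Byte[12]=C5: 2-byte lead, need 1 cont bytes. acc=0x5
Byte[13]=BD: continuation. acc=(acc<<6)|0x3D=0x17D
Completed: cp=U+017D (starts at byte 12)
Byte[14]=EA: 3-byte lead, need 2 cont bytes. acc=0xA
Byte[15]=88: continuation. acc=(acc<<6)|0x08=0x288
Byte[16]=80: continuation. acc=(acc<<6)|0x00=0xA200
Completed: cp=U+A200 (starts at byte 14)
Byte[17]=E2: 3-byte lead, need 2 cont bytes. acc=0x2
Byte[18]=B6: continuation. acc=(acc<<6)|0x36=0xB6
Byte[19]=B8: continuation. acc=(acc<<6)|0x38=0x2DB8
Completed: cp=U+2DB8 (starts at byte 17)

Answer: 0 1 4 8 12 14 17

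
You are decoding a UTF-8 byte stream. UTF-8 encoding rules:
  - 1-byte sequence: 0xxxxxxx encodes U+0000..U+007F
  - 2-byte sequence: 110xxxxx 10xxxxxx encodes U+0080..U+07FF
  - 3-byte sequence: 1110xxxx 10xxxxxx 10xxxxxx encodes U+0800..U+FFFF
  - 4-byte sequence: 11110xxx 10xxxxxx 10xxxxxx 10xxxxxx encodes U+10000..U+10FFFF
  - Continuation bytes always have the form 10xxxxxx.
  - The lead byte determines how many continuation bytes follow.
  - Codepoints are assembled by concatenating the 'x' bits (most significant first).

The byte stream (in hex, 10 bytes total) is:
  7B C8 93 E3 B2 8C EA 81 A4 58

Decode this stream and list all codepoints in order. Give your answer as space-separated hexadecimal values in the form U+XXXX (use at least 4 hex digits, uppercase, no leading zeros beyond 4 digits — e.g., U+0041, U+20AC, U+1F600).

Byte[0]=7B: 1-byte ASCII. cp=U+007B
Byte[1]=C8: 2-byte lead, need 1 cont bytes. acc=0x8
Byte[2]=93: continuation. acc=(acc<<6)|0x13=0x213
Completed: cp=U+0213 (starts at byte 1)
Byte[3]=E3: 3-byte lead, need 2 cont bytes. acc=0x3
Byte[4]=B2: continuation. acc=(acc<<6)|0x32=0xF2
Byte[5]=8C: continuation. acc=(acc<<6)|0x0C=0x3C8C
Completed: cp=U+3C8C (starts at byte 3)
Byte[6]=EA: 3-byte lead, need 2 cont bytes. acc=0xA
Byte[7]=81: continuation. acc=(acc<<6)|0x01=0x281
Byte[8]=A4: continuation. acc=(acc<<6)|0x24=0xA064
Completed: cp=U+A064 (starts at byte 6)
Byte[9]=58: 1-byte ASCII. cp=U+0058

Answer: U+007B U+0213 U+3C8C U+A064 U+0058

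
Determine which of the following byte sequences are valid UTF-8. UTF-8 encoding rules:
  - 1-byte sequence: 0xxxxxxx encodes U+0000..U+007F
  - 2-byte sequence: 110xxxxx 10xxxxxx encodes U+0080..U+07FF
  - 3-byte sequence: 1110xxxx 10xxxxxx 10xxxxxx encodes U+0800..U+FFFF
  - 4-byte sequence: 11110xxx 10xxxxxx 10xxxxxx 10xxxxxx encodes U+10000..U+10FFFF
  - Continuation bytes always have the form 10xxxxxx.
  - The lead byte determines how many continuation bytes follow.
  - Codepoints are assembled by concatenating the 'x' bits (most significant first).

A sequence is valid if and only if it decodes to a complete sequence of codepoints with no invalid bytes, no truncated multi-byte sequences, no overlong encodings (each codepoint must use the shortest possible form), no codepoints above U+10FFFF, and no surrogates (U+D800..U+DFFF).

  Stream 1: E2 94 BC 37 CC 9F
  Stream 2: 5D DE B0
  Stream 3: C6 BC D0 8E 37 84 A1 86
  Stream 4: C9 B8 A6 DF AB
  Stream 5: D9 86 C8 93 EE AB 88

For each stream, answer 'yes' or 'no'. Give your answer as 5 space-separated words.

Answer: yes yes no no yes

Derivation:
Stream 1: decodes cleanly. VALID
Stream 2: decodes cleanly. VALID
Stream 3: error at byte offset 5. INVALID
Stream 4: error at byte offset 2. INVALID
Stream 5: decodes cleanly. VALID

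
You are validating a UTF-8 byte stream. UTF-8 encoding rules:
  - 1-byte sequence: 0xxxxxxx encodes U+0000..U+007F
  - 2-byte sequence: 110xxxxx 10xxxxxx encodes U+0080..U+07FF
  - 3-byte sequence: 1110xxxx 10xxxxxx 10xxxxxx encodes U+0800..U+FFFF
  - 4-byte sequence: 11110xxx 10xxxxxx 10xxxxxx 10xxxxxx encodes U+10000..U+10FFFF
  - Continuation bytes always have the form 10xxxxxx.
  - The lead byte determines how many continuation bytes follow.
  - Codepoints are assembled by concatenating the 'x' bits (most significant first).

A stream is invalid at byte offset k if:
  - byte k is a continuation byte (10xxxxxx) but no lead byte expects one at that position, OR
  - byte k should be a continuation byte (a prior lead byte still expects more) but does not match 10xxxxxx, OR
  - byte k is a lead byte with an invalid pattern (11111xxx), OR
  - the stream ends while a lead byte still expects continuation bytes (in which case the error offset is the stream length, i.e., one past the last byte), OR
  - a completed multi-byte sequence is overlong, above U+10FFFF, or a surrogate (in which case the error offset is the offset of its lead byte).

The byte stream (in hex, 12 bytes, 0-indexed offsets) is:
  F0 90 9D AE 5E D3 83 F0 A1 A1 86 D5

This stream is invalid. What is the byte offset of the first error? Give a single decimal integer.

Byte[0]=F0: 4-byte lead, need 3 cont bytes. acc=0x0
Byte[1]=90: continuation. acc=(acc<<6)|0x10=0x10
Byte[2]=9D: continuation. acc=(acc<<6)|0x1D=0x41D
Byte[3]=AE: continuation. acc=(acc<<6)|0x2E=0x1076E
Completed: cp=U+1076E (starts at byte 0)
Byte[4]=5E: 1-byte ASCII. cp=U+005E
Byte[5]=D3: 2-byte lead, need 1 cont bytes. acc=0x13
Byte[6]=83: continuation. acc=(acc<<6)|0x03=0x4C3
Completed: cp=U+04C3 (starts at byte 5)
Byte[7]=F0: 4-byte lead, need 3 cont bytes. acc=0x0
Byte[8]=A1: continuation. acc=(acc<<6)|0x21=0x21
Byte[9]=A1: continuation. acc=(acc<<6)|0x21=0x861
Byte[10]=86: continuation. acc=(acc<<6)|0x06=0x21846
Completed: cp=U+21846 (starts at byte 7)
Byte[11]=D5: 2-byte lead, need 1 cont bytes. acc=0x15
Byte[12]: stream ended, expected continuation. INVALID

Answer: 12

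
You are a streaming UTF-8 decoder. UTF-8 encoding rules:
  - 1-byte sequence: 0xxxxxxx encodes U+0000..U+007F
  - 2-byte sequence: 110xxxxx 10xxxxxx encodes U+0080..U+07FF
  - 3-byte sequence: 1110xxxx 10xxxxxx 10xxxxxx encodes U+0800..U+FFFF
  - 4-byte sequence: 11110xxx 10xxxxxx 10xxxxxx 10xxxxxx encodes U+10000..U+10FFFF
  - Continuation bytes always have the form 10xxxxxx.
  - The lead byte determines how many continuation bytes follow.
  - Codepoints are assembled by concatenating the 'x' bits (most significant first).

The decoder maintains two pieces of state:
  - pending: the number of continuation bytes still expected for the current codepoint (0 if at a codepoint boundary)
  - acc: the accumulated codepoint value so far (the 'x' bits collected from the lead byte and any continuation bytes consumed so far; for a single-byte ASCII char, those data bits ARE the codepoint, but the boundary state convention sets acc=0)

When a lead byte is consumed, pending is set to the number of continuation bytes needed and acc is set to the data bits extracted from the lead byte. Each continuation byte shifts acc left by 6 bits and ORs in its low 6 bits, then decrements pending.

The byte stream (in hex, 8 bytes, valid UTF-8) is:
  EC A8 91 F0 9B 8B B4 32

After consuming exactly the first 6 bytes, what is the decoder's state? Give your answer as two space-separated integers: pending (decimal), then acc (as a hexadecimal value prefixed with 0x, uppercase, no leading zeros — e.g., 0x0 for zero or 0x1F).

Answer: 1 0x6CB

Derivation:
Byte[0]=EC: 3-byte lead. pending=2, acc=0xC
Byte[1]=A8: continuation. acc=(acc<<6)|0x28=0x328, pending=1
Byte[2]=91: continuation. acc=(acc<<6)|0x11=0xCA11, pending=0
Byte[3]=F0: 4-byte lead. pending=3, acc=0x0
Byte[4]=9B: continuation. acc=(acc<<6)|0x1B=0x1B, pending=2
Byte[5]=8B: continuation. acc=(acc<<6)|0x0B=0x6CB, pending=1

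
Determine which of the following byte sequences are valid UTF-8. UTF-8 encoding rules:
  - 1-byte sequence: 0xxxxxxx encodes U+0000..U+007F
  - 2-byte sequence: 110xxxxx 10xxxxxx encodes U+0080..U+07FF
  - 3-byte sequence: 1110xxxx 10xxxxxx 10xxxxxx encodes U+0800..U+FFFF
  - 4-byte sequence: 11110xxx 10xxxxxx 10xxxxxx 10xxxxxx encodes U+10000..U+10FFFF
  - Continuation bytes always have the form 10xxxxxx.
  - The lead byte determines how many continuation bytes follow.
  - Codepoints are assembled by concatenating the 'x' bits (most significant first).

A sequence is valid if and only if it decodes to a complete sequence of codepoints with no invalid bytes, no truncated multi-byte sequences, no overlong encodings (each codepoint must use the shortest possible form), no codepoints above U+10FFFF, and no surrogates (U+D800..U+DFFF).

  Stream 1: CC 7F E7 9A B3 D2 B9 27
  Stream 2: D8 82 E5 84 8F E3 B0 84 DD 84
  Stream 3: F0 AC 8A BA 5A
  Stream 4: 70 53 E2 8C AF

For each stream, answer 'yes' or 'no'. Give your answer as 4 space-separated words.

Stream 1: error at byte offset 1. INVALID
Stream 2: decodes cleanly. VALID
Stream 3: decodes cleanly. VALID
Stream 4: decodes cleanly. VALID

Answer: no yes yes yes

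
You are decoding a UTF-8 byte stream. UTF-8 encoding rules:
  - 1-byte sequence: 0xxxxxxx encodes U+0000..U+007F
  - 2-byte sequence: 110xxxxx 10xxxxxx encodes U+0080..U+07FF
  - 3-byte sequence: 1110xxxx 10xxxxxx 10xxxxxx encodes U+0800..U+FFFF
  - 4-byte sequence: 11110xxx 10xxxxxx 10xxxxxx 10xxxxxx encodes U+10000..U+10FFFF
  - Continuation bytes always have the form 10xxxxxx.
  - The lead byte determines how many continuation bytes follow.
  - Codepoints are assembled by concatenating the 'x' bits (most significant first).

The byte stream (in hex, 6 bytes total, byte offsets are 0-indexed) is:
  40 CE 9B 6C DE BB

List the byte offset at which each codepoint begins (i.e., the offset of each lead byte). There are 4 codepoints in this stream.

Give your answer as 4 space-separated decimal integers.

Byte[0]=40: 1-byte ASCII. cp=U+0040
Byte[1]=CE: 2-byte lead, need 1 cont bytes. acc=0xE
Byte[2]=9B: continuation. acc=(acc<<6)|0x1B=0x39B
Completed: cp=U+039B (starts at byte 1)
Byte[3]=6C: 1-byte ASCII. cp=U+006C
Byte[4]=DE: 2-byte lead, need 1 cont bytes. acc=0x1E
Byte[5]=BB: continuation. acc=(acc<<6)|0x3B=0x7BB
Completed: cp=U+07BB (starts at byte 4)

Answer: 0 1 3 4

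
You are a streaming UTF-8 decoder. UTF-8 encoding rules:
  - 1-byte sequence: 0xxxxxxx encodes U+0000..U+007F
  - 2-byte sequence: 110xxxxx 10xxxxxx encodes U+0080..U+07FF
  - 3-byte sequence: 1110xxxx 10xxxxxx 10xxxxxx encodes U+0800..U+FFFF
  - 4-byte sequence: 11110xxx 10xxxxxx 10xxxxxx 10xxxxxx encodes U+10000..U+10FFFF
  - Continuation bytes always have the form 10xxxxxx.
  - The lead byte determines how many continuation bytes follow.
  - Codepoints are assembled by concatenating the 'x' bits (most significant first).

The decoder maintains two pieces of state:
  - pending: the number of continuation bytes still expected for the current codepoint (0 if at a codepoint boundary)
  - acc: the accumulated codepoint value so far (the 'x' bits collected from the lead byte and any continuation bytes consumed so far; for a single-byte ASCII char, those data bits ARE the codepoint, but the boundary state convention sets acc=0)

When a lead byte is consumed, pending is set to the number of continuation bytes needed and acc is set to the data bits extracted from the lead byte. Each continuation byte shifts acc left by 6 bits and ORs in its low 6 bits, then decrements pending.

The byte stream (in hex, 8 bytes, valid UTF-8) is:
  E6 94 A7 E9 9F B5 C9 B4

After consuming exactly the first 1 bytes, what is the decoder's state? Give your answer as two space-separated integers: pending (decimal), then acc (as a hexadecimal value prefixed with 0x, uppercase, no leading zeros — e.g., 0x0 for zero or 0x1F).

Answer: 2 0x6

Derivation:
Byte[0]=E6: 3-byte lead. pending=2, acc=0x6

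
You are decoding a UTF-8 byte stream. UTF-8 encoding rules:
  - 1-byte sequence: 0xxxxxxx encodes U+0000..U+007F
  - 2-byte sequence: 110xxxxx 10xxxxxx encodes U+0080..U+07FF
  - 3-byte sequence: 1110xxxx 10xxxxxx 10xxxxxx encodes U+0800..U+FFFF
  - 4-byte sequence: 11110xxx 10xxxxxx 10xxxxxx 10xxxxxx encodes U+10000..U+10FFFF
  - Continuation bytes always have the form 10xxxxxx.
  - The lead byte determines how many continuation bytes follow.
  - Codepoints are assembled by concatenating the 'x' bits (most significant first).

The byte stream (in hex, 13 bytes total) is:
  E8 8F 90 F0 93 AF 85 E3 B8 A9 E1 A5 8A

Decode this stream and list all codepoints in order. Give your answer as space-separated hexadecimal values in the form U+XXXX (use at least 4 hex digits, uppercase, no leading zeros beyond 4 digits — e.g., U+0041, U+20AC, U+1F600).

Byte[0]=E8: 3-byte lead, need 2 cont bytes. acc=0x8
Byte[1]=8F: continuation. acc=(acc<<6)|0x0F=0x20F
Byte[2]=90: continuation. acc=(acc<<6)|0x10=0x83D0
Completed: cp=U+83D0 (starts at byte 0)
Byte[3]=F0: 4-byte lead, need 3 cont bytes. acc=0x0
Byte[4]=93: continuation. acc=(acc<<6)|0x13=0x13
Byte[5]=AF: continuation. acc=(acc<<6)|0x2F=0x4EF
Byte[6]=85: continuation. acc=(acc<<6)|0x05=0x13BC5
Completed: cp=U+13BC5 (starts at byte 3)
Byte[7]=E3: 3-byte lead, need 2 cont bytes. acc=0x3
Byte[8]=B8: continuation. acc=(acc<<6)|0x38=0xF8
Byte[9]=A9: continuation. acc=(acc<<6)|0x29=0x3E29
Completed: cp=U+3E29 (starts at byte 7)
Byte[10]=E1: 3-byte lead, need 2 cont bytes. acc=0x1
Byte[11]=A5: continuation. acc=(acc<<6)|0x25=0x65
Byte[12]=8A: continuation. acc=(acc<<6)|0x0A=0x194A
Completed: cp=U+194A (starts at byte 10)

Answer: U+83D0 U+13BC5 U+3E29 U+194A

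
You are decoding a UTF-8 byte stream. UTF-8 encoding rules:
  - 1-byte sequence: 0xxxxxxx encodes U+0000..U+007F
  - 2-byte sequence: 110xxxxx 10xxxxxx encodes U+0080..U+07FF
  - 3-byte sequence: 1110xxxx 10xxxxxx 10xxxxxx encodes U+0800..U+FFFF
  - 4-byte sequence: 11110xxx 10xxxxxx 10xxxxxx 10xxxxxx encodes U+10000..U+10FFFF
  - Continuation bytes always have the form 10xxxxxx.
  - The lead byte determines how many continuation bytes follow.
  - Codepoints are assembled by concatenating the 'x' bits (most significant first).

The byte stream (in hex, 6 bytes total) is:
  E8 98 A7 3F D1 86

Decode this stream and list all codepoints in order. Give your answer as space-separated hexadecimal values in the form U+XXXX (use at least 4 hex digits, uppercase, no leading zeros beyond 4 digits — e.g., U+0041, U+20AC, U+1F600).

Answer: U+8627 U+003F U+0446

Derivation:
Byte[0]=E8: 3-byte lead, need 2 cont bytes. acc=0x8
Byte[1]=98: continuation. acc=(acc<<6)|0x18=0x218
Byte[2]=A7: continuation. acc=(acc<<6)|0x27=0x8627
Completed: cp=U+8627 (starts at byte 0)
Byte[3]=3F: 1-byte ASCII. cp=U+003F
Byte[4]=D1: 2-byte lead, need 1 cont bytes. acc=0x11
Byte[5]=86: continuation. acc=(acc<<6)|0x06=0x446
Completed: cp=U+0446 (starts at byte 4)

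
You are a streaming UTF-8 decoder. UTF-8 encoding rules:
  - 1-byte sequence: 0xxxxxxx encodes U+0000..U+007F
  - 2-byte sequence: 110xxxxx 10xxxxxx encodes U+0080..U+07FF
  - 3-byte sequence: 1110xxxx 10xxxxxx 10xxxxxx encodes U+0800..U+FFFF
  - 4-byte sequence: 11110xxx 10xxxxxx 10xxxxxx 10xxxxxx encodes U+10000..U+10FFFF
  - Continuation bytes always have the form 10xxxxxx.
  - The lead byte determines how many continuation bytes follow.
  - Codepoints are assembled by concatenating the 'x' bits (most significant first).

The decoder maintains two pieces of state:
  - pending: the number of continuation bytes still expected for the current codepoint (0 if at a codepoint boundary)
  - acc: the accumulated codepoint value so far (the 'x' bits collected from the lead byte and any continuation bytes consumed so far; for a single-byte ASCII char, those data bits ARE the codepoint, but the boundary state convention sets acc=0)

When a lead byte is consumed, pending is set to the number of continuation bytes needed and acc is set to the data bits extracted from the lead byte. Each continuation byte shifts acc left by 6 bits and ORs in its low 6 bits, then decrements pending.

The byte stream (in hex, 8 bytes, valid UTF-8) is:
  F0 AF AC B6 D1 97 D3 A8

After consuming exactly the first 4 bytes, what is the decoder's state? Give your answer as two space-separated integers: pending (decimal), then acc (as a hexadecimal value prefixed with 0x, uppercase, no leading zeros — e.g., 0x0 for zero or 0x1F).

Byte[0]=F0: 4-byte lead. pending=3, acc=0x0
Byte[1]=AF: continuation. acc=(acc<<6)|0x2F=0x2F, pending=2
Byte[2]=AC: continuation. acc=(acc<<6)|0x2C=0xBEC, pending=1
Byte[3]=B6: continuation. acc=(acc<<6)|0x36=0x2FB36, pending=0

Answer: 0 0x2FB36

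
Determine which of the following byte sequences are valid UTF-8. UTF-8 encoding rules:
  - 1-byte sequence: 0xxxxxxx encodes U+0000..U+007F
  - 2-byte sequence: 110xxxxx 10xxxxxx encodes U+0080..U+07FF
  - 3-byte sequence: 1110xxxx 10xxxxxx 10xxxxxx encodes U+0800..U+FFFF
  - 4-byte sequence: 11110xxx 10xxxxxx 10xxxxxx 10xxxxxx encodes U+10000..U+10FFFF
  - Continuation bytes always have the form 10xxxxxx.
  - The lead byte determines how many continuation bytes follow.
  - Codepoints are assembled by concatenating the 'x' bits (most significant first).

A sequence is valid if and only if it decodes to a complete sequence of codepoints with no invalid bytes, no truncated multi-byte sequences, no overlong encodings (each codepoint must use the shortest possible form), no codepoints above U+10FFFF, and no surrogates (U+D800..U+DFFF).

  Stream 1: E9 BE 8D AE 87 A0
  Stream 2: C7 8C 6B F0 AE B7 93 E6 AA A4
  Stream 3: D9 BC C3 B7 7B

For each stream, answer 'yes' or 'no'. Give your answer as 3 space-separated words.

Stream 1: error at byte offset 3. INVALID
Stream 2: decodes cleanly. VALID
Stream 3: decodes cleanly. VALID

Answer: no yes yes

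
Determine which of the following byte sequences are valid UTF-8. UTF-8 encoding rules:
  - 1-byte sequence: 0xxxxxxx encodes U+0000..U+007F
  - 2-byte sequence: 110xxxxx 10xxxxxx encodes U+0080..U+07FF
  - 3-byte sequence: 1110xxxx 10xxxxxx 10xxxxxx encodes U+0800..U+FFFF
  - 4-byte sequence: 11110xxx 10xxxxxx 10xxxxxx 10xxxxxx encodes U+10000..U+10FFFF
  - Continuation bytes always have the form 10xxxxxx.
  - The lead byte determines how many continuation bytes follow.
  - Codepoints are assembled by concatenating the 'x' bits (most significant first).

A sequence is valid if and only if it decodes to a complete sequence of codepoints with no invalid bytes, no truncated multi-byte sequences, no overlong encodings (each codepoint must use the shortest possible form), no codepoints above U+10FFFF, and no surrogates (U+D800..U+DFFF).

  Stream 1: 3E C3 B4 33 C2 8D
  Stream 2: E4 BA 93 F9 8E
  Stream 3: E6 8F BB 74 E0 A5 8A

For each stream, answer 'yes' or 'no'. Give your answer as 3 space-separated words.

Answer: yes no yes

Derivation:
Stream 1: decodes cleanly. VALID
Stream 2: error at byte offset 3. INVALID
Stream 3: decodes cleanly. VALID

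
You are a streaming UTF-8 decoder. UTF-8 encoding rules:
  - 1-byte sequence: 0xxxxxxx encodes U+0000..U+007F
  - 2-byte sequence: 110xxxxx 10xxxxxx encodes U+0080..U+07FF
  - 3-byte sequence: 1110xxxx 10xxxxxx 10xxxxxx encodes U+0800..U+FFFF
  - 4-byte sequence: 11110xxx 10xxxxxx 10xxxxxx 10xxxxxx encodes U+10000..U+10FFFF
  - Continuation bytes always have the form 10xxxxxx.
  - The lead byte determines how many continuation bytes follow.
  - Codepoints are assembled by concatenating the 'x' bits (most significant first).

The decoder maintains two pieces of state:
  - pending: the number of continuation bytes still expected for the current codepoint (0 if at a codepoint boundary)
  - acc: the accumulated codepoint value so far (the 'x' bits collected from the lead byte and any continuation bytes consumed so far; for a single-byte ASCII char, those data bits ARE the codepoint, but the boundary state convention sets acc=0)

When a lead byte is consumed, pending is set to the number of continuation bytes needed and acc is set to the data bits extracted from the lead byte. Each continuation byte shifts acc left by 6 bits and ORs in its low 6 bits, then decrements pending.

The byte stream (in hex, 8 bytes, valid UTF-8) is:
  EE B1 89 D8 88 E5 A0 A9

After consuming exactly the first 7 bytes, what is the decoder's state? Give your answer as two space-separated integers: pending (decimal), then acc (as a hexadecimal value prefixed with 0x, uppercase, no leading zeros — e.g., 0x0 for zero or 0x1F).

Answer: 1 0x160

Derivation:
Byte[0]=EE: 3-byte lead. pending=2, acc=0xE
Byte[1]=B1: continuation. acc=(acc<<6)|0x31=0x3B1, pending=1
Byte[2]=89: continuation. acc=(acc<<6)|0x09=0xEC49, pending=0
Byte[3]=D8: 2-byte lead. pending=1, acc=0x18
Byte[4]=88: continuation. acc=(acc<<6)|0x08=0x608, pending=0
Byte[5]=E5: 3-byte lead. pending=2, acc=0x5
Byte[6]=A0: continuation. acc=(acc<<6)|0x20=0x160, pending=1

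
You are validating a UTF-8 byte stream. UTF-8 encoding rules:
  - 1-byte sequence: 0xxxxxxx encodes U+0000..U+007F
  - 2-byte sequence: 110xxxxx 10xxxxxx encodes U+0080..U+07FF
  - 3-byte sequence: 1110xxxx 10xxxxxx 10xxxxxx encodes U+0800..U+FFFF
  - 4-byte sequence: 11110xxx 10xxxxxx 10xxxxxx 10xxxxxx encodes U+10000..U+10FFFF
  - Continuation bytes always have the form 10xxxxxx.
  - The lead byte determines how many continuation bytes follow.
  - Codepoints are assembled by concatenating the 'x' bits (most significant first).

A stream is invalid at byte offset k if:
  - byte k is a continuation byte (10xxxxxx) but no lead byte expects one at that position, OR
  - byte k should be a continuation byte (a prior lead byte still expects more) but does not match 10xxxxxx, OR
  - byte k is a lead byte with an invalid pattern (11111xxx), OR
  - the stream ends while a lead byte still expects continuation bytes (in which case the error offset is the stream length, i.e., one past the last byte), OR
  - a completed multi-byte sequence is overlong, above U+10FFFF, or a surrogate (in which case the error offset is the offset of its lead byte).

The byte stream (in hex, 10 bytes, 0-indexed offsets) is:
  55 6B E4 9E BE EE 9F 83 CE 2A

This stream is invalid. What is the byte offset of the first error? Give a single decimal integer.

Byte[0]=55: 1-byte ASCII. cp=U+0055
Byte[1]=6B: 1-byte ASCII. cp=U+006B
Byte[2]=E4: 3-byte lead, need 2 cont bytes. acc=0x4
Byte[3]=9E: continuation. acc=(acc<<6)|0x1E=0x11E
Byte[4]=BE: continuation. acc=(acc<<6)|0x3E=0x47BE
Completed: cp=U+47BE (starts at byte 2)
Byte[5]=EE: 3-byte lead, need 2 cont bytes. acc=0xE
Byte[6]=9F: continuation. acc=(acc<<6)|0x1F=0x39F
Byte[7]=83: continuation. acc=(acc<<6)|0x03=0xE7C3
Completed: cp=U+E7C3 (starts at byte 5)
Byte[8]=CE: 2-byte lead, need 1 cont bytes. acc=0xE
Byte[9]=2A: expected 10xxxxxx continuation. INVALID

Answer: 9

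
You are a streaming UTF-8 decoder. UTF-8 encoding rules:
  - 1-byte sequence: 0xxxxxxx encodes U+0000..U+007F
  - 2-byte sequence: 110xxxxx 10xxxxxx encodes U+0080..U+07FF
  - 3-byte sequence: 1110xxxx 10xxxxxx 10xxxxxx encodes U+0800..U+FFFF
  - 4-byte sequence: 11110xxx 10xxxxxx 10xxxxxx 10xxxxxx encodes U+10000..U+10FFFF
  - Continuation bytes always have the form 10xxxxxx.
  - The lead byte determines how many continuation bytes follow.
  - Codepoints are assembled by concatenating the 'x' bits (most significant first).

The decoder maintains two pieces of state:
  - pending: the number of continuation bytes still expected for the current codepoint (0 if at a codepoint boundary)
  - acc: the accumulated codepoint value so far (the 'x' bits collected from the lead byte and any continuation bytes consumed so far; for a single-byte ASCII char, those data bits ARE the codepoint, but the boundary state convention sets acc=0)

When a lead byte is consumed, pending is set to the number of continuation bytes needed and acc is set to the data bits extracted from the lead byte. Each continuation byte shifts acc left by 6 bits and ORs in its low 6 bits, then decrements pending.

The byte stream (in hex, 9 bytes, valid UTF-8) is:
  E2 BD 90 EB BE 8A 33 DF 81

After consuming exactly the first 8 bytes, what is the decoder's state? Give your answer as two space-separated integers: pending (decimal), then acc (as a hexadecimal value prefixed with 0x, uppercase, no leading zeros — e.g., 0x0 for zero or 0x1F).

Byte[0]=E2: 3-byte lead. pending=2, acc=0x2
Byte[1]=BD: continuation. acc=(acc<<6)|0x3D=0xBD, pending=1
Byte[2]=90: continuation. acc=(acc<<6)|0x10=0x2F50, pending=0
Byte[3]=EB: 3-byte lead. pending=2, acc=0xB
Byte[4]=BE: continuation. acc=(acc<<6)|0x3E=0x2FE, pending=1
Byte[5]=8A: continuation. acc=(acc<<6)|0x0A=0xBF8A, pending=0
Byte[6]=33: 1-byte. pending=0, acc=0x0
Byte[7]=DF: 2-byte lead. pending=1, acc=0x1F

Answer: 1 0x1F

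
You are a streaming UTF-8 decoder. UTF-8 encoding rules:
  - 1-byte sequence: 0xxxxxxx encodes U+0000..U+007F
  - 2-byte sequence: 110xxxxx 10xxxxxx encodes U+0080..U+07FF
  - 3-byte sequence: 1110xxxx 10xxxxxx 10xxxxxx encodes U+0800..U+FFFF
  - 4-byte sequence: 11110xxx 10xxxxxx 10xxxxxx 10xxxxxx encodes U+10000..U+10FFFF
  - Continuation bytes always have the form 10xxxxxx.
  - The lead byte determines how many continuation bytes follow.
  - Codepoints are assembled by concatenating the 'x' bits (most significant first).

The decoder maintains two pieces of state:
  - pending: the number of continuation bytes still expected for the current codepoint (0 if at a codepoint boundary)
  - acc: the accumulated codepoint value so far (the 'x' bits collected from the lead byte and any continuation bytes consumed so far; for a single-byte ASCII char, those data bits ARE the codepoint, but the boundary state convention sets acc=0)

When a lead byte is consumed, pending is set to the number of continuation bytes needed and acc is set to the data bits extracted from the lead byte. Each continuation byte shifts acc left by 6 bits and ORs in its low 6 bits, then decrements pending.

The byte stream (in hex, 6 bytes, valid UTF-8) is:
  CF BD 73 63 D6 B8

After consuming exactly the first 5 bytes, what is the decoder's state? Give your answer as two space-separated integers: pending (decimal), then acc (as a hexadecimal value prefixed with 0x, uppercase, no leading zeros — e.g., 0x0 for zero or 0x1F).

Byte[0]=CF: 2-byte lead. pending=1, acc=0xF
Byte[1]=BD: continuation. acc=(acc<<6)|0x3D=0x3FD, pending=0
Byte[2]=73: 1-byte. pending=0, acc=0x0
Byte[3]=63: 1-byte. pending=0, acc=0x0
Byte[4]=D6: 2-byte lead. pending=1, acc=0x16

Answer: 1 0x16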